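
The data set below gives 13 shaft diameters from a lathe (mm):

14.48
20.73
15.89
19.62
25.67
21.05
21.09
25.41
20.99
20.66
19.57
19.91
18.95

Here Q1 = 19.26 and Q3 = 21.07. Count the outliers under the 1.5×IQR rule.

IQR = 1.81; fences at 19.26 − 2.715 = 16.545 and 21.07 + 2.715 = 23.785.
Outside the cutoffs: 14.48, 15.89, 25.41, 25.67.

4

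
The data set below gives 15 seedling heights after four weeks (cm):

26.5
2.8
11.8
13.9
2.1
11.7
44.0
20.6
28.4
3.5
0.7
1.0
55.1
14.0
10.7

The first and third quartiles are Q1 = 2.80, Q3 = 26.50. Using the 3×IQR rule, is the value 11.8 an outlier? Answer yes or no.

IQR = Q3 − Q1 = 26.50 − 2.80 = 23.70.
Lower fence = Q1 − 3·IQR = 2.80 − 71.10 = -68.30.
Upper fence = Q3 + 3·IQR = 26.50 + 71.10 = 97.60.
11.8 lies within [-68.30, 97.60].

no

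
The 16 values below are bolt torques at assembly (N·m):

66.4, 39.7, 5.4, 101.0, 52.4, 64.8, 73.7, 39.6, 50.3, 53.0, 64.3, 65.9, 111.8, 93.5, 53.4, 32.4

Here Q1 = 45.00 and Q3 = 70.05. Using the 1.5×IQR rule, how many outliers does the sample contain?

2

IQR = 25.05; fences at 45.00 − 37.575 = 7.425 and 70.05 + 37.575 = 107.625.
Outside the cutoffs: 5.4, 111.8.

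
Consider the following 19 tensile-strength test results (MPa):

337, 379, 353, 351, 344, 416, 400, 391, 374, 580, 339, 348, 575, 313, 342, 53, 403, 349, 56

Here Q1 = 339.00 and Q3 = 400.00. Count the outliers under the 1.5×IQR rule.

4

IQR = 61.00; fences at 339.00 − 91.50 = 247.50 and 400.00 + 91.50 = 491.50.
Outside the cutoffs: 53, 56, 575, 580.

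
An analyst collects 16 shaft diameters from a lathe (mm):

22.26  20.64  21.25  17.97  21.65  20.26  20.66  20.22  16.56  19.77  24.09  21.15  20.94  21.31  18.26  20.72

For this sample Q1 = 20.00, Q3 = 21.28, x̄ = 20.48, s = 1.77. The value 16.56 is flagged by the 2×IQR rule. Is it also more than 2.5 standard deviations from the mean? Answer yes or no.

no

z = (16.56 − 20.48) / 1.77 = -2.21.
|z| = 2.21 ≤ 2.5.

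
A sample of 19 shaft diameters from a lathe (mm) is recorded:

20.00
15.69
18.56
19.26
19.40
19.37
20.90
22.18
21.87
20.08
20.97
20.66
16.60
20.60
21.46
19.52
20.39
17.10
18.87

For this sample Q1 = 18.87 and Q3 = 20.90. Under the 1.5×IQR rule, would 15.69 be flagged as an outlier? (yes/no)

yes

IQR = Q3 − Q1 = 20.90 − 18.87 = 2.03.
Lower fence = Q1 − 1.5·IQR = 18.87 − 3.045 = 15.825.
Upper fence = Q3 + 1.5·IQR = 20.90 + 3.045 = 23.945.
15.69 lies below the lower fence.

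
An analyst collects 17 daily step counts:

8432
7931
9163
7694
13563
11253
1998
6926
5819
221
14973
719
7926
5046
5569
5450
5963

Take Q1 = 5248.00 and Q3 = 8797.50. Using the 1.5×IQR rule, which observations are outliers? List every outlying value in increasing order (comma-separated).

14973

IQR = Q3 − Q1 = 8797.50 − 5248.00 = 3549.50.
Lower fence = Q1 − 1.5·IQR = 5248.00 − 5324.25 = -76.25.
Upper fence = Q3 + 1.5·IQR = 8797.50 + 5324.25 = 14121.75.
14973 > 14121.75 → outlier.
All remaining values lie within [-76.25, 14121.75].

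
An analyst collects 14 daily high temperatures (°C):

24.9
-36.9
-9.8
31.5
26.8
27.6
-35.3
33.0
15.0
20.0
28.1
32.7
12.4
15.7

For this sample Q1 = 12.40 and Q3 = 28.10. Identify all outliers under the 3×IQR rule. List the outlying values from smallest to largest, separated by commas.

-36.9, -35.3

IQR = Q3 − Q1 = 28.10 − 12.40 = 15.70.
Lower fence = Q1 − 3·IQR = 12.40 − 47.10 = -34.70.
Upper fence = Q3 + 3·IQR = 28.10 + 47.10 = 75.20.
-36.9 < -34.70 → outlier.
-35.3 < -34.70 → outlier.
All remaining values lie within [-34.70, 75.20].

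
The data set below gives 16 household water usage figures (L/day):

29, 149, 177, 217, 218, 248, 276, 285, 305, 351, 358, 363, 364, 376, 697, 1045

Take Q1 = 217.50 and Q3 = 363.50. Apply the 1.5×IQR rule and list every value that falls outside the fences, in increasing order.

IQR = Q3 − Q1 = 363.50 − 217.50 = 146.00.
Lower fence = Q1 − 1.5·IQR = 217.50 − 219.00 = -1.50.
Upper fence = Q3 + 1.5·IQR = 363.50 + 219.00 = 582.50.
697 > 582.50 → outlier.
1045 > 582.50 → outlier.
All remaining values lie within [-1.50, 582.50].

697, 1045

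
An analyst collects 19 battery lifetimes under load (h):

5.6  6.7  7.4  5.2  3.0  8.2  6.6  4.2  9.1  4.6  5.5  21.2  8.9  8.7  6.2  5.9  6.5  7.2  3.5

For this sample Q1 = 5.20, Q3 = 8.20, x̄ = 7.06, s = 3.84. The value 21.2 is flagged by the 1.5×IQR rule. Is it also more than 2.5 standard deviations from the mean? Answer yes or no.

yes

z = (21.2 − 7.06) / 3.84 = 3.68.
|z| = 3.68 > 2.5.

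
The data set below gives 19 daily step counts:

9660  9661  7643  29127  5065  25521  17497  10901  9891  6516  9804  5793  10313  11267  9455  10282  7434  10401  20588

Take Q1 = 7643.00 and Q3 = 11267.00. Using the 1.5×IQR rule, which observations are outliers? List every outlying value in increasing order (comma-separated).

17497, 20588, 25521, 29127

IQR = Q3 − Q1 = 11267.00 − 7643.00 = 3624.00.
Lower fence = Q1 − 1.5·IQR = 7643.00 − 5436.00 = 2207.00.
Upper fence = Q3 + 1.5·IQR = 11267.00 + 5436.00 = 16703.00.
17497 > 16703.00 → outlier.
20588 > 16703.00 → outlier.
25521 > 16703.00 → outlier.
29127 > 16703.00 → outlier.
All remaining values lie within [2207.00, 16703.00].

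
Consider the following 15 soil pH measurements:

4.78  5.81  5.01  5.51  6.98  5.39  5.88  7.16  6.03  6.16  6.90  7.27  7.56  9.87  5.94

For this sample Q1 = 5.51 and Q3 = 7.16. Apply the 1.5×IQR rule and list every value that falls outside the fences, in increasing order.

9.87

IQR = Q3 − Q1 = 7.16 − 5.51 = 1.65.
Lower fence = Q1 − 1.5·IQR = 5.51 − 2.475 = 3.035.
Upper fence = Q3 + 1.5·IQR = 7.16 + 2.475 = 9.635.
9.87 > 9.635 → outlier.
All remaining values lie within [3.035, 9.635].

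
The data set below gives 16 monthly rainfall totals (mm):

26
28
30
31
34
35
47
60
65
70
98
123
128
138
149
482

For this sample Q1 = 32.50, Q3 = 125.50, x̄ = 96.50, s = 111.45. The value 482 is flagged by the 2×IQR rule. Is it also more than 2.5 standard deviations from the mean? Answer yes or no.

yes

z = (482 − 96.50) / 111.45 = 3.46.
|z| = 3.46 > 2.5.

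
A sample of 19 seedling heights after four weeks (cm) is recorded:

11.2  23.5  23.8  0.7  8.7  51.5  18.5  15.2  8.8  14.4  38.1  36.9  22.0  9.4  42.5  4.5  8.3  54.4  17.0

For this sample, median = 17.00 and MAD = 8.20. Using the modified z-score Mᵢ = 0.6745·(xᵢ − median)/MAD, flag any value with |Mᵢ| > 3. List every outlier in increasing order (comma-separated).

|Mᵢ| > 3 ⇔ |xᵢ − 17.00| > 3·8.20/0.6745 = 36.47.
So outliers lie outside [-19.47, 53.47].
54.4: M = 3.08 → outlier.

54.4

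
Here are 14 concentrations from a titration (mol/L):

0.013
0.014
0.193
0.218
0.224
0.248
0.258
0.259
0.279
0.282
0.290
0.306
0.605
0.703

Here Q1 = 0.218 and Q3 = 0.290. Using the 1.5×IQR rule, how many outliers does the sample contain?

4

IQR = 0.072; fences at 0.218 − 0.108 = 0.110 and 0.290 + 0.108 = 0.398.
Outside the cutoffs: 0.013, 0.014, 0.605, 0.703.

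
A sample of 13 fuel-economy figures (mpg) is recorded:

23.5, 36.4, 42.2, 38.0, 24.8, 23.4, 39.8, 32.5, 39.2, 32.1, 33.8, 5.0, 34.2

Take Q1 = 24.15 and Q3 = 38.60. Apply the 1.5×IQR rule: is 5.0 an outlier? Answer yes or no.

IQR = Q3 − Q1 = 38.60 − 24.15 = 14.45.
Lower fence = Q1 − 1.5·IQR = 24.15 − 21.675 = 2.475.
Upper fence = Q3 + 1.5·IQR = 38.60 + 21.675 = 60.275.
5.0 lies within [2.475, 60.275].

no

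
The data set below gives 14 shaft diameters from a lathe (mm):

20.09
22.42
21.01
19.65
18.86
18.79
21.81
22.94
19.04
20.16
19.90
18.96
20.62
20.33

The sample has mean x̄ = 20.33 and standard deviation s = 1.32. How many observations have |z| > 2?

0

Cutoffs: x̄ ± 2s = [17.69, 22.97].
Every value lies within the cutoffs.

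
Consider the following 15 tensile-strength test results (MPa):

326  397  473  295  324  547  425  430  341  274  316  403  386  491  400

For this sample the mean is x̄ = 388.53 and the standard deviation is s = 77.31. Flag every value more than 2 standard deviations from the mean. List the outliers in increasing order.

Cutoffs at x̄ ± 2s: 388.53 ± 2·77.31 = [233.91, 543.15].
547: z = 2.05, |z| > 2 → outlier.
Every other value lies within [233.91, 543.15].

547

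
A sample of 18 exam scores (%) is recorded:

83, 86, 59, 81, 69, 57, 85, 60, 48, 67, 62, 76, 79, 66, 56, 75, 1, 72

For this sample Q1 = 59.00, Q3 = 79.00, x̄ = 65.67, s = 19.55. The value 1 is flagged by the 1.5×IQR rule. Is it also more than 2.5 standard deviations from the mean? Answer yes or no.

z = (1 − 65.67) / 19.55 = -3.31.
|z| = 3.31 > 2.5.

yes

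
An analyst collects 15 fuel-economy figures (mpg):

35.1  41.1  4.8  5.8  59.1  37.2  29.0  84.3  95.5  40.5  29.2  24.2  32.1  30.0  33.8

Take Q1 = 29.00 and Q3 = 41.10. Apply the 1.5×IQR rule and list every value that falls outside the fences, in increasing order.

IQR = Q3 − Q1 = 41.10 − 29.00 = 12.10.
Lower fence = Q1 − 1.5·IQR = 29.00 − 18.15 = 10.85.
Upper fence = Q3 + 1.5·IQR = 41.10 + 18.15 = 59.25.
4.8 < 10.85 → outlier.
5.8 < 10.85 → outlier.
84.3 > 59.25 → outlier.
95.5 > 59.25 → outlier.
All remaining values lie within [10.85, 59.25].

4.8, 5.8, 84.3, 95.5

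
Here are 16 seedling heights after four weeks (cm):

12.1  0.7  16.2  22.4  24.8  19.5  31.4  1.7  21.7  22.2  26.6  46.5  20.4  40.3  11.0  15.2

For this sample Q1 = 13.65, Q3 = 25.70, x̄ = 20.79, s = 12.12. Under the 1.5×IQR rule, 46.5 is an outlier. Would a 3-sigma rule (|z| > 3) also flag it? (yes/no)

z = (46.5 − 20.79) / 12.12 = 2.12.
|z| = 2.12 ≤ 3.

no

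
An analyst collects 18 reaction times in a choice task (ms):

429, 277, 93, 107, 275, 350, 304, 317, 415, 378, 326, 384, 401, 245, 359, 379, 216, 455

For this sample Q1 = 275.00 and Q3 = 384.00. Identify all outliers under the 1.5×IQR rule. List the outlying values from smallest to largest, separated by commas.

93, 107

IQR = Q3 − Q1 = 384.00 − 275.00 = 109.00.
Lower fence = Q1 − 1.5·IQR = 275.00 − 163.50 = 111.50.
Upper fence = Q3 + 1.5·IQR = 384.00 + 163.50 = 547.50.
93 < 111.50 → outlier.
107 < 111.50 → outlier.
All remaining values lie within [111.50, 547.50].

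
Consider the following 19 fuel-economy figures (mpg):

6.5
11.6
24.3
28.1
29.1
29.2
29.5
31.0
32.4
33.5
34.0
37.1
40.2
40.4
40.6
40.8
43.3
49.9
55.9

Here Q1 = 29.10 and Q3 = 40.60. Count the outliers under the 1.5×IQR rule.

2

IQR = 11.50; fences at 29.10 − 17.25 = 11.85 and 40.60 + 17.25 = 57.85.
Outside the cutoffs: 6.5, 11.6.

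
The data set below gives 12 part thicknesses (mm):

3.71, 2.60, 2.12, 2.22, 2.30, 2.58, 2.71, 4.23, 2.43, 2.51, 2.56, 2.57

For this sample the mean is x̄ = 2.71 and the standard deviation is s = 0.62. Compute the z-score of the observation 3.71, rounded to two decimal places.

1.61

z = (3.71 − 2.71) / 0.62 = 1.61.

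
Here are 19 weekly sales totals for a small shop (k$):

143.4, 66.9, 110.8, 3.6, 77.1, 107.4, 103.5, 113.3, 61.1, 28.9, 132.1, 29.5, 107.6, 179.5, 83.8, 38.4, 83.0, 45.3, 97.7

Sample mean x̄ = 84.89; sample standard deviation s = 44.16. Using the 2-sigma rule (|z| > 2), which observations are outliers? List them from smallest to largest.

Cutoffs at x̄ ± 2s: 84.89 ± 2·44.16 = [-3.43, 173.21].
179.5: z = 2.14, |z| > 2 → outlier.
Every other value lies within [-3.43, 173.21].

179.5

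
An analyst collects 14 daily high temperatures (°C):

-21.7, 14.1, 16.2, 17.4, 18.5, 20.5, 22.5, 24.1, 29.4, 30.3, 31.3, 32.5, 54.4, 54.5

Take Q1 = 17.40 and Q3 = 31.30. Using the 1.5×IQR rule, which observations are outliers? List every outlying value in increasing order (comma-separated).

-21.7, 54.4, 54.5

IQR = Q3 − Q1 = 31.30 − 17.40 = 13.90.
Lower fence = Q1 − 1.5·IQR = 17.40 − 20.85 = -3.45.
Upper fence = Q3 + 1.5·IQR = 31.30 + 20.85 = 52.15.
-21.7 < -3.45 → outlier.
54.4 > 52.15 → outlier.
54.5 > 52.15 → outlier.
All remaining values lie within [-3.45, 52.15].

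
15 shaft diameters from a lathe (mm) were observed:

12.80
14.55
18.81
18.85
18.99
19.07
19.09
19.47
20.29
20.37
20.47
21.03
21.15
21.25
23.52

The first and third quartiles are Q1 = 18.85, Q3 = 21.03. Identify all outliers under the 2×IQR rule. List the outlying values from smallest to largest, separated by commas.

12.80

IQR = Q3 − Q1 = 21.03 − 18.85 = 2.18.
Lower fence = Q1 − 2·IQR = 18.85 − 4.36 = 14.49.
Upper fence = Q3 + 2·IQR = 21.03 + 4.36 = 25.39.
12.80 < 14.49 → outlier.
All remaining values lie within [14.49, 25.39].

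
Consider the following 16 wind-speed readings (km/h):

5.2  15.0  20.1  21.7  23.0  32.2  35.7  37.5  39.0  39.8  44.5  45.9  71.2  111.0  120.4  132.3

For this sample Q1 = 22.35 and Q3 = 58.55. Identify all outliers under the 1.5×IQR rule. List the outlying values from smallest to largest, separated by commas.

IQR = Q3 − Q1 = 58.55 − 22.35 = 36.20.
Lower fence = Q1 − 1.5·IQR = 22.35 − 54.30 = -31.95.
Upper fence = Q3 + 1.5·IQR = 58.55 + 54.30 = 112.85.
120.4 > 112.85 → outlier.
132.3 > 112.85 → outlier.
All remaining values lie within [-31.95, 112.85].

120.4, 132.3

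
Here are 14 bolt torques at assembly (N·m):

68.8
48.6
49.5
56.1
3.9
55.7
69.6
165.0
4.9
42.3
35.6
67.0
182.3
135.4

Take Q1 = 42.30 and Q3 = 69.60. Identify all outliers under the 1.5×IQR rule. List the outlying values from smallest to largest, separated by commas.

IQR = Q3 − Q1 = 69.60 − 42.30 = 27.30.
Lower fence = Q1 − 1.5·IQR = 42.30 − 40.95 = 1.35.
Upper fence = Q3 + 1.5·IQR = 69.60 + 40.95 = 110.55.
135.4 > 110.55 → outlier.
165.0 > 110.55 → outlier.
182.3 > 110.55 → outlier.
All remaining values lie within [1.35, 110.55].

135.4, 165.0, 182.3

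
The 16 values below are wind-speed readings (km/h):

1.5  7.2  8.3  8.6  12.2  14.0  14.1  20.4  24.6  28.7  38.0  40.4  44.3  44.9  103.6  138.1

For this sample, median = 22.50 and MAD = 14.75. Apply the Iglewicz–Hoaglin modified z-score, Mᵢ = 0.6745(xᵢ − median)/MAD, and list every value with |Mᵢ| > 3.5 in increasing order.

|Mᵢ| > 3.5 ⇔ |xᵢ − 22.50| > 3.5·14.75/0.6745 = 76.54.
So outliers lie outside [-54.04, 99.04].
103.6: M = 3.71 → outlier.
138.1: M = 5.29 → outlier.

103.6, 138.1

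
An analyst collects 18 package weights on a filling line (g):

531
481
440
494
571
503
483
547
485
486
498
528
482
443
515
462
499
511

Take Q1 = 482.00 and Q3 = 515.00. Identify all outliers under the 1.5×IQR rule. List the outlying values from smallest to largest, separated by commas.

571

IQR = Q3 − Q1 = 515.00 − 482.00 = 33.00.
Lower fence = Q1 − 1.5·IQR = 482.00 − 49.50 = 432.50.
Upper fence = Q3 + 1.5·IQR = 515.00 + 49.50 = 564.50.
571 > 564.50 → outlier.
All remaining values lie within [432.50, 564.50].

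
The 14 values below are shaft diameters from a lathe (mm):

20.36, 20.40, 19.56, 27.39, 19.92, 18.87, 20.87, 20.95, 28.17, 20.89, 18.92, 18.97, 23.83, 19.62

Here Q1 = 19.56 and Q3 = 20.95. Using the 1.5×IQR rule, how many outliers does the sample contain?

IQR = 1.39; fences at 19.56 − 2.085 = 17.475 and 20.95 + 2.085 = 23.035.
Outside the cutoffs: 23.83, 27.39, 28.17.

3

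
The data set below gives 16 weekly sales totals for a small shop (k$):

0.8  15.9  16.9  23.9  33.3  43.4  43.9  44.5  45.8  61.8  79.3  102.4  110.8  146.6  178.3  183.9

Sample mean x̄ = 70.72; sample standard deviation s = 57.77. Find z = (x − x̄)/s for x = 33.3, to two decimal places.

z = (33.3 − 70.72) / 57.77 = -0.65.

-0.65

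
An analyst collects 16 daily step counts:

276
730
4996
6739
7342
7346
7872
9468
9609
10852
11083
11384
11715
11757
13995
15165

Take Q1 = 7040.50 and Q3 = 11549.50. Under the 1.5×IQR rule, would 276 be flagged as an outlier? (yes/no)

IQR = Q3 − Q1 = 11549.50 − 7040.50 = 4509.00.
Lower fence = Q1 − 1.5·IQR = 7040.50 − 6763.50 = 277.00.
Upper fence = Q3 + 1.5·IQR = 11549.50 + 6763.50 = 18313.00.
276 lies below the lower fence.

yes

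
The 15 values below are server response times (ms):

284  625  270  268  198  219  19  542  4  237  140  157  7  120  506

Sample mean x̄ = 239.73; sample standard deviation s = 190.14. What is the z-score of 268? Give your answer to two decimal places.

0.15

z = (268 − 239.73) / 190.14 = 0.15.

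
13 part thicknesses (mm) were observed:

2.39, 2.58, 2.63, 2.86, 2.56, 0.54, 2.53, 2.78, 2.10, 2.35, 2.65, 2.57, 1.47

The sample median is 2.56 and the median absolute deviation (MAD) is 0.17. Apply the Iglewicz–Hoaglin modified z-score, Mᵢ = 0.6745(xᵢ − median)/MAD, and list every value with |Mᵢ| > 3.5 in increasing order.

|Mᵢ| > 3.5 ⇔ |xᵢ − 2.56| > 3.5·0.17/0.6745 = 0.88.
So outliers lie outside [1.68, 3.44].
0.54: M = -8.01 → outlier.
1.47: M = -4.32 → outlier.

0.54, 1.47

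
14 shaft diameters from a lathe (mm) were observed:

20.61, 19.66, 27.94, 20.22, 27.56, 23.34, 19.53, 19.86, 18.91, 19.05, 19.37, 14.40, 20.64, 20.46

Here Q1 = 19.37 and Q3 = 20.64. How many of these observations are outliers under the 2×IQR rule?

4

IQR = 1.27; fences at 19.37 − 2.54 = 16.83 and 20.64 + 2.54 = 23.18.
Outside the cutoffs: 14.40, 23.34, 27.56, 27.94.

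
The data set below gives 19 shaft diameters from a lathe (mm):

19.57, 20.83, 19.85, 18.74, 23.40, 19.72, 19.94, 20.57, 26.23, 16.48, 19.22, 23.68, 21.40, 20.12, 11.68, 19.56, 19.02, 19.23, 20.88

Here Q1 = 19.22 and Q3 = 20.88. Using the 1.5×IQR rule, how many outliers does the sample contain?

IQR = 1.66; fences at 19.22 − 2.49 = 16.73 and 20.88 + 2.49 = 23.37.
Outside the cutoffs: 11.68, 16.48, 23.40, 23.68, 26.23.

5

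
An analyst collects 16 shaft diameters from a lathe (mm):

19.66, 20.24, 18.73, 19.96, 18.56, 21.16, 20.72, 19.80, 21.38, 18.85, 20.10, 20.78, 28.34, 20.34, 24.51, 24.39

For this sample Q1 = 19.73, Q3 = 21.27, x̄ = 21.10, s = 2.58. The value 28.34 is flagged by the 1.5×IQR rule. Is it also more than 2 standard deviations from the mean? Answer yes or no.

z = (28.34 − 21.10) / 2.58 = 2.81.
|z| = 2.81 > 2.

yes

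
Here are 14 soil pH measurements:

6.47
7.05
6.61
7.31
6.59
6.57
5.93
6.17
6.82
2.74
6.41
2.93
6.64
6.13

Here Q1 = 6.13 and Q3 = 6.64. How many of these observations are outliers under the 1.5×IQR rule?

IQR = 0.51; fences at 6.13 − 0.765 = 5.365 and 6.64 + 0.765 = 7.405.
Outside the cutoffs: 2.74, 2.93.

2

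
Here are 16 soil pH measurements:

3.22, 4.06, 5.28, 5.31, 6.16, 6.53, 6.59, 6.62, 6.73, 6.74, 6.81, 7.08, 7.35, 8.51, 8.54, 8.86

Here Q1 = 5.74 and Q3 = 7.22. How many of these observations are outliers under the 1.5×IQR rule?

1

IQR = 1.48; fences at 5.74 − 2.22 = 3.52 and 7.22 + 2.22 = 9.44.
Outside the cutoffs: 3.22.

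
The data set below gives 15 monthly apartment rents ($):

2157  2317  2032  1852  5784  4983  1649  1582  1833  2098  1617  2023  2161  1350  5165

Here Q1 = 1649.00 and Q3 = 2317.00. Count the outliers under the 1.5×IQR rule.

IQR = 668.00; fences at 1649.00 − 1002.00 = 647.00 and 2317.00 + 1002.00 = 3319.00.
Outside the cutoffs: 4983, 5165, 5784.

3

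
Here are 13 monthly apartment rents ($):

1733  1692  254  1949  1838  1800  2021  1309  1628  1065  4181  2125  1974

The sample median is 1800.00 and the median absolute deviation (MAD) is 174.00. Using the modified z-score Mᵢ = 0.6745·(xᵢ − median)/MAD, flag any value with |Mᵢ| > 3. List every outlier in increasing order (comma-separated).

254, 4181

|Mᵢ| > 3 ⇔ |xᵢ − 1800.00| > 3·174.00/0.6745 = 773.91.
So outliers lie outside [1026.09, 2573.91].
254: M = -5.99 → outlier.
4181: M = 9.23 → outlier.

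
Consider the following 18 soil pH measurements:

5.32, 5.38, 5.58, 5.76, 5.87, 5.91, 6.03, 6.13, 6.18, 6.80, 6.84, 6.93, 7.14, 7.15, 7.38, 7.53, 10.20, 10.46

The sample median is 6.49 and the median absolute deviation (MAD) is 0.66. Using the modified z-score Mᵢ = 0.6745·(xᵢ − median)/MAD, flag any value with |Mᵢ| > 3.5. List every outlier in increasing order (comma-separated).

|Mᵢ| > 3.5 ⇔ |xᵢ − 6.49| > 3.5·0.66/0.6745 = 3.42.
So outliers lie outside [3.07, 9.91].
10.20: M = 3.79 → outlier.
10.46: M = 4.06 → outlier.

10.20, 10.46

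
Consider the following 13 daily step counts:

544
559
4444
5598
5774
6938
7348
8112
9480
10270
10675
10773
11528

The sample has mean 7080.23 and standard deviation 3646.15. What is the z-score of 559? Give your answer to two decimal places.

z = (559 − 7080.23) / 3646.15 = -1.79.

-1.79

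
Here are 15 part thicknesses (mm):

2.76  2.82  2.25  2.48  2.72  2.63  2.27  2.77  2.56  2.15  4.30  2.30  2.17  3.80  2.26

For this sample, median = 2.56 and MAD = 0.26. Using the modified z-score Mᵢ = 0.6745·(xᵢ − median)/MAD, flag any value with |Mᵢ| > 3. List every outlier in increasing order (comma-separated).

|Mᵢ| > 3 ⇔ |xᵢ − 2.56| > 3·0.26/0.6745 = 1.16.
So outliers lie outside [1.40, 3.72].
3.80: M = 3.22 → outlier.
4.30: M = 4.51 → outlier.

3.80, 4.30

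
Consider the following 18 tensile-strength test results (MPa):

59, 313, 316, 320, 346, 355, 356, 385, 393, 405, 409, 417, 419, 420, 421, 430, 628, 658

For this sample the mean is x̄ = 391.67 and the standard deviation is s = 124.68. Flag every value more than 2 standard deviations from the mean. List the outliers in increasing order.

59, 658

Cutoffs at x̄ ± 2s: 391.67 ± 2·124.68 = [142.31, 641.03].
59: z = -2.67, |z| > 2 → outlier.
658: z = 2.14, |z| > 2 → outlier.
Every other value lies within [142.31, 641.03].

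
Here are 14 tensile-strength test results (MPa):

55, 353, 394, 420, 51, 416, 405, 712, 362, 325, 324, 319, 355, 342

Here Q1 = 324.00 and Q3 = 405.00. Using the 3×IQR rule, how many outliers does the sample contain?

IQR = 81.00; fences at 324.00 − 243.00 = 81.00 and 405.00 + 243.00 = 648.00.
Outside the cutoffs: 51, 55, 712.

3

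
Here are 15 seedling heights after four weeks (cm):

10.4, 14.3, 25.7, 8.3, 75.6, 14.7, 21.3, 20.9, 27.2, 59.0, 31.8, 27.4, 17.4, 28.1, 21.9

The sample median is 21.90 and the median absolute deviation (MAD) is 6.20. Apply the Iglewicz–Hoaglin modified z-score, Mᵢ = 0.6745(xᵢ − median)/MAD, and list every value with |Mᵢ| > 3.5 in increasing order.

|Mᵢ| > 3.5 ⇔ |xᵢ − 21.90| > 3.5·6.20/0.6745 = 32.17.
So outliers lie outside [-10.27, 54.07].
59.0: M = 4.04 → outlier.
75.6: M = 5.84 → outlier.

59.0, 75.6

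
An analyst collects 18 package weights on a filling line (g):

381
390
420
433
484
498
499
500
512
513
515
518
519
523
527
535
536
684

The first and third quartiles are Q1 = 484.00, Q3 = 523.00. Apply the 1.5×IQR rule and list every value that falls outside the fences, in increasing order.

381, 390, 420, 684

IQR = Q3 − Q1 = 523.00 − 484.00 = 39.00.
Lower fence = Q1 − 1.5·IQR = 484.00 − 58.50 = 425.50.
Upper fence = Q3 + 1.5·IQR = 523.00 + 58.50 = 581.50.
381 < 425.50 → outlier.
390 < 425.50 → outlier.
420 < 425.50 → outlier.
684 > 581.50 → outlier.
All remaining values lie within [425.50, 581.50].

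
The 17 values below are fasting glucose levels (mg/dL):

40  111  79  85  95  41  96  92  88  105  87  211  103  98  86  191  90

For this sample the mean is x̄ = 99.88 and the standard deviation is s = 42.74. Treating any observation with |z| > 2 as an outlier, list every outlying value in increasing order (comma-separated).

Cutoffs at x̄ ± 2s: 99.88 ± 2·42.74 = [14.40, 185.36].
191: z = 2.13, |z| > 2 → outlier.
211: z = 2.60, |z| > 2 → outlier.
Every other value lies within [14.40, 185.36].

191, 211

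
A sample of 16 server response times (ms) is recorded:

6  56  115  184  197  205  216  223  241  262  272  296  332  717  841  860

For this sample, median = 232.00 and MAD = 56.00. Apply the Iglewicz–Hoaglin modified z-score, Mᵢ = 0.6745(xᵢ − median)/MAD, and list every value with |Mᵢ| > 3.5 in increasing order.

717, 841, 860

|Mᵢ| > 3.5 ⇔ |xᵢ − 232.00| > 3.5·56.00/0.6745 = 290.59.
So outliers lie outside [-58.59, 522.59].
717: M = 5.84 → outlier.
841: M = 7.34 → outlier.
860: M = 7.56 → outlier.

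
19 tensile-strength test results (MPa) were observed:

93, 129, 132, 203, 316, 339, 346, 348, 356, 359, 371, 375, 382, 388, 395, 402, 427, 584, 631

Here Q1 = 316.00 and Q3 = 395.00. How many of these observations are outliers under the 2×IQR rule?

5

IQR = 79.00; fences at 316.00 − 158.00 = 158.00 and 395.00 + 158.00 = 553.00.
Outside the cutoffs: 93, 129, 132, 584, 631.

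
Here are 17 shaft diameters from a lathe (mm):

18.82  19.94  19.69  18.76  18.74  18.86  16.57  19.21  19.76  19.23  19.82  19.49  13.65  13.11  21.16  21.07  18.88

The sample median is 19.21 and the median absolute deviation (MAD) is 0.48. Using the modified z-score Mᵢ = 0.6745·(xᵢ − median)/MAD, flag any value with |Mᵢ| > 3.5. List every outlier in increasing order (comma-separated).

13.11, 13.65, 16.57

|Mᵢ| > 3.5 ⇔ |xᵢ − 19.21| > 3.5·0.48/0.6745 = 2.49.
So outliers lie outside [16.72, 21.70].
13.11: M = -8.57 → outlier.
13.65: M = -7.81 → outlier.
16.57: M = -3.71 → outlier.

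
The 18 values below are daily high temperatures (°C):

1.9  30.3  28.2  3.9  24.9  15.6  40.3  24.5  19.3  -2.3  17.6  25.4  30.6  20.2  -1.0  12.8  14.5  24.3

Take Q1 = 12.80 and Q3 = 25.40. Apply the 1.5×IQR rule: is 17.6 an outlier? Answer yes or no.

IQR = Q3 − Q1 = 25.40 − 12.80 = 12.60.
Lower fence = Q1 − 1.5·IQR = 12.80 − 18.90 = -6.10.
Upper fence = Q3 + 1.5·IQR = 25.40 + 18.90 = 44.30.
17.6 lies within [-6.10, 44.30].

no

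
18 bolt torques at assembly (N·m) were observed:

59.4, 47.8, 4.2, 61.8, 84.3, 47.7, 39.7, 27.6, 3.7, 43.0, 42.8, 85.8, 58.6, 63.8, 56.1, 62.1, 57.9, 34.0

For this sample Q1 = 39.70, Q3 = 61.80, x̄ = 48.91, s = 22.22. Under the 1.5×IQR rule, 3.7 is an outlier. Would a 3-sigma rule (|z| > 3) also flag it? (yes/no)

z = (3.7 − 48.91) / 22.22 = -2.03.
|z| = 2.03 ≤ 3.

no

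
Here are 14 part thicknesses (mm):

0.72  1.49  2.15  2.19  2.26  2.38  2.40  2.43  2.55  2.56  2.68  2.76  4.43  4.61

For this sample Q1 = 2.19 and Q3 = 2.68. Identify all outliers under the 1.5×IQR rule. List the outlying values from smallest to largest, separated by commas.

IQR = Q3 − Q1 = 2.68 − 2.19 = 0.49.
Lower fence = Q1 − 1.5·IQR = 2.19 − 0.735 = 1.455.
Upper fence = Q3 + 1.5·IQR = 2.68 + 0.735 = 3.415.
0.72 < 1.455 → outlier.
4.43 > 3.415 → outlier.
4.61 > 3.415 → outlier.
All remaining values lie within [1.455, 3.415].

0.72, 4.43, 4.61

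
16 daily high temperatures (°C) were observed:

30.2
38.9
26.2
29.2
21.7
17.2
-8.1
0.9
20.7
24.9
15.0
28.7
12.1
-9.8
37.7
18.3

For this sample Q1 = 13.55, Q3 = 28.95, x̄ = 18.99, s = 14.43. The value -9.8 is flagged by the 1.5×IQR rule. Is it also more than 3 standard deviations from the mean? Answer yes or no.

no

z = (-9.8 − 18.99) / 14.43 = -2.00.
|z| = 2.00 ≤ 3.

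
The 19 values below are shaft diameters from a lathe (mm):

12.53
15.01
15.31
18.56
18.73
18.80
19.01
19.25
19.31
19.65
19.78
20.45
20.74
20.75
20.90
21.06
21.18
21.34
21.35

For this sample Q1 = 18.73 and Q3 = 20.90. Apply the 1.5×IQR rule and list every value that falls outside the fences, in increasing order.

IQR = Q3 − Q1 = 20.90 − 18.73 = 2.17.
Lower fence = Q1 − 1.5·IQR = 18.73 − 3.255 = 15.475.
Upper fence = Q3 + 1.5·IQR = 20.90 + 3.255 = 24.155.
12.53 < 15.475 → outlier.
15.01 < 15.475 → outlier.
15.31 < 15.475 → outlier.
All remaining values lie within [15.475, 24.155].

12.53, 15.01, 15.31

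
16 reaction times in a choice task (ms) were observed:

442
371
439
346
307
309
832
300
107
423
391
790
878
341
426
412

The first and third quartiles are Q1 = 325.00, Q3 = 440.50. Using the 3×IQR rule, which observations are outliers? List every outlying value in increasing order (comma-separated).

790, 832, 878

IQR = Q3 − Q1 = 440.50 − 325.00 = 115.50.
Lower fence = Q1 − 3·IQR = 325.00 − 346.50 = -21.50.
Upper fence = Q3 + 3·IQR = 440.50 + 346.50 = 787.00.
790 > 787.00 → outlier.
832 > 787.00 → outlier.
878 > 787.00 → outlier.
All remaining values lie within [-21.50, 787.00].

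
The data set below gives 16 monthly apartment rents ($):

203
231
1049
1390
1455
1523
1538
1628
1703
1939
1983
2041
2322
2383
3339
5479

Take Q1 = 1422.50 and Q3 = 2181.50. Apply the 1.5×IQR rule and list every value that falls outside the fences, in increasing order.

203, 231, 3339, 5479

IQR = Q3 − Q1 = 2181.50 − 1422.50 = 759.00.
Lower fence = Q1 − 1.5·IQR = 1422.50 − 1138.50 = 284.00.
Upper fence = Q3 + 1.5·IQR = 2181.50 + 1138.50 = 3320.00.
203 < 284.00 → outlier.
231 < 284.00 → outlier.
3339 > 3320.00 → outlier.
5479 > 3320.00 → outlier.
All remaining values lie within [284.00, 3320.00].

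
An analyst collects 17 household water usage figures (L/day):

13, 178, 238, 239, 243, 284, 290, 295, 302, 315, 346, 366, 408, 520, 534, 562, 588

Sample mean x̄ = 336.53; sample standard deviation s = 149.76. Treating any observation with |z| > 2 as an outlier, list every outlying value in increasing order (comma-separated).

Cutoffs at x̄ ± 2s: 336.53 ± 2·149.76 = [37.01, 636.05].
13: z = -2.16, |z| > 2 → outlier.
Every other value lies within [37.01, 636.05].

13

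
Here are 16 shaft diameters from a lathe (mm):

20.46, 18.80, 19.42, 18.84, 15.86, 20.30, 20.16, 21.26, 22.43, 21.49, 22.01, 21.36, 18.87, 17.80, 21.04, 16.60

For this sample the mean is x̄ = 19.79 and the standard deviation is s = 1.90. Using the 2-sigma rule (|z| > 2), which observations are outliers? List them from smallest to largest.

15.86

Cutoffs at x̄ ± 2s: 19.79 ± 2·1.90 = [15.99, 23.59].
15.86: z = -2.07, |z| > 2 → outlier.
Every other value lies within [15.99, 23.59].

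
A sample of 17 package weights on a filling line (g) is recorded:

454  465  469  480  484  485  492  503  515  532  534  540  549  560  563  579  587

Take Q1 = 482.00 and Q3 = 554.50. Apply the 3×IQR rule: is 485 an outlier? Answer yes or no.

no

IQR = Q3 − Q1 = 554.50 − 482.00 = 72.50.
Lower fence = Q1 − 3·IQR = 482.00 − 217.50 = 264.50.
Upper fence = Q3 + 3·IQR = 554.50 + 217.50 = 772.00.
485 lies within [264.50, 772.00].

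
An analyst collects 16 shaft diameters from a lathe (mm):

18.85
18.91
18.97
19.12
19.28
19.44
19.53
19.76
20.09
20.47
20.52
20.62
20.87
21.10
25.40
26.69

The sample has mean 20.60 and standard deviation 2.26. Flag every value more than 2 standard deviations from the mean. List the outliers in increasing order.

25.40, 26.69

Cutoffs at x̄ ± 2s: 20.60 ± 2·2.26 = [16.08, 25.12].
25.40: z = 2.12, |z| > 2 → outlier.
26.69: z = 2.69, |z| > 2 → outlier.
Every other value lies within [16.08, 25.12].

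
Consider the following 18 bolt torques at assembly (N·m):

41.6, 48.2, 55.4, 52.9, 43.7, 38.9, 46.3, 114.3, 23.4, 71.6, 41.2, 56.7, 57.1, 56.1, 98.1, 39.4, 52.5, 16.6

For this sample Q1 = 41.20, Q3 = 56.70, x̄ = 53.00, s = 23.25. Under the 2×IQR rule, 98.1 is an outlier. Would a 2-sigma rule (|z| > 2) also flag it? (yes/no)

z = (98.1 − 53.00) / 23.25 = 1.94.
|z| = 1.94 ≤ 2.

no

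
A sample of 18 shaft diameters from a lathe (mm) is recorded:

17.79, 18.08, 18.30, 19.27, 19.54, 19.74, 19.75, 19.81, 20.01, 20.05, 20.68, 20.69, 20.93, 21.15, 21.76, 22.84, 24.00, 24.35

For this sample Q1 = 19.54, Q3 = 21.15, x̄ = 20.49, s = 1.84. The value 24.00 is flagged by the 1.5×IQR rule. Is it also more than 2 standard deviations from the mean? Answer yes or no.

z = (24.00 − 20.49) / 1.84 = 1.91.
|z| = 1.91 ≤ 2.

no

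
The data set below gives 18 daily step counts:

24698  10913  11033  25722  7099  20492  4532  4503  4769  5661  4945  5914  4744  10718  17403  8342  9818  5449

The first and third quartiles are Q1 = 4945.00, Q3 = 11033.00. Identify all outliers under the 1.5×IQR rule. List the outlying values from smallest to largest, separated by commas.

IQR = Q3 − Q1 = 11033.00 − 4945.00 = 6088.00.
Lower fence = Q1 − 1.5·IQR = 4945.00 − 9132.00 = -4187.00.
Upper fence = Q3 + 1.5·IQR = 11033.00 + 9132.00 = 20165.00.
20492 > 20165.00 → outlier.
24698 > 20165.00 → outlier.
25722 > 20165.00 → outlier.
All remaining values lie within [-4187.00, 20165.00].

20492, 24698, 25722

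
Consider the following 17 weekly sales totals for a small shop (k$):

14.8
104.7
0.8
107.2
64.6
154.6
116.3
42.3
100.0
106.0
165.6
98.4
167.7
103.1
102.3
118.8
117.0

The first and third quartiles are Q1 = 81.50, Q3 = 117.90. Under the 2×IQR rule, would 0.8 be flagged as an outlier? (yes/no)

IQR = Q3 − Q1 = 117.90 − 81.50 = 36.40.
Lower fence = Q1 − 2·IQR = 81.50 − 72.80 = 8.70.
Upper fence = Q3 + 2·IQR = 117.90 + 72.80 = 190.70.
0.8 lies below the lower fence.

yes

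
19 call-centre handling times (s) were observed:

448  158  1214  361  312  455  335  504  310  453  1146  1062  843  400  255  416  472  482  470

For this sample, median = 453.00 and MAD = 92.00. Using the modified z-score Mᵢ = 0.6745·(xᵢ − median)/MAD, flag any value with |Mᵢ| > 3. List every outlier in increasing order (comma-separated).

1062, 1146, 1214

|Mᵢ| > 3 ⇔ |xᵢ − 453.00| > 3·92.00/0.6745 = 409.19.
So outliers lie outside [43.81, 862.19].
1062: M = 4.46 → outlier.
1146: M = 5.08 → outlier.
1214: M = 5.58 → outlier.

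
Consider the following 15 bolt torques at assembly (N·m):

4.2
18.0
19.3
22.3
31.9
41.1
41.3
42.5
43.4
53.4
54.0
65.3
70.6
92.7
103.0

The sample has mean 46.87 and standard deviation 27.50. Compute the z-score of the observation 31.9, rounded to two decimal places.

z = (31.9 − 46.87) / 27.50 = -0.54.

-0.54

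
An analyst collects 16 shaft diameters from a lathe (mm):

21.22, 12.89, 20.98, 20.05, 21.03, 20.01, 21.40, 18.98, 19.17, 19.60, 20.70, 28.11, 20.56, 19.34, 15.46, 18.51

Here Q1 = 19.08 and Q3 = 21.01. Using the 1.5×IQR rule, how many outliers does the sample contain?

3

IQR = 1.93; fences at 19.08 − 2.895 = 16.185 and 21.01 + 2.895 = 23.905.
Outside the cutoffs: 12.89, 15.46, 28.11.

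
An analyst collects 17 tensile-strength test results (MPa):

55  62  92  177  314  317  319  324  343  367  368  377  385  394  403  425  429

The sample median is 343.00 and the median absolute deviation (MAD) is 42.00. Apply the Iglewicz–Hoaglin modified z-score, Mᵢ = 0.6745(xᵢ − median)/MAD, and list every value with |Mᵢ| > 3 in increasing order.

55, 62, 92

|Mᵢ| > 3 ⇔ |xᵢ − 343.00| > 3·42.00/0.6745 = 186.81.
So outliers lie outside [156.19, 529.81].
55: M = -4.63 → outlier.
62: M = -4.51 → outlier.
92: M = -4.03 → outlier.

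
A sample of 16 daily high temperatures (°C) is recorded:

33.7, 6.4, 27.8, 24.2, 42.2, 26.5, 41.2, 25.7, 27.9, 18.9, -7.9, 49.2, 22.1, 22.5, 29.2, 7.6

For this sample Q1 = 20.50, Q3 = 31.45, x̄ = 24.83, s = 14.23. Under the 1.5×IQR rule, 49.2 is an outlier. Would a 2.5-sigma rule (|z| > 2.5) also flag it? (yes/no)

z = (49.2 − 24.83) / 14.23 = 1.71.
|z| = 1.71 ≤ 2.5.

no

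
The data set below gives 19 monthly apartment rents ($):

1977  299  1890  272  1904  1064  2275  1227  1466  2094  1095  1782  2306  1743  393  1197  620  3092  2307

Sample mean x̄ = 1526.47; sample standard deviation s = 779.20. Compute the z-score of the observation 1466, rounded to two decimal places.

z = (1466 − 1526.47) / 779.20 = -0.08.

-0.08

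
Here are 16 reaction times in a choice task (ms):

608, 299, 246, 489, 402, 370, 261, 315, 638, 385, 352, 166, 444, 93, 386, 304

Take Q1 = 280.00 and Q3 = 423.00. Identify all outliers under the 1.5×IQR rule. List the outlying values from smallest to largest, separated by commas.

IQR = Q3 − Q1 = 423.00 − 280.00 = 143.00.
Lower fence = Q1 − 1.5·IQR = 280.00 − 214.50 = 65.50.
Upper fence = Q3 + 1.5·IQR = 423.00 + 214.50 = 637.50.
638 > 637.50 → outlier.
All remaining values lie within [65.50, 637.50].

638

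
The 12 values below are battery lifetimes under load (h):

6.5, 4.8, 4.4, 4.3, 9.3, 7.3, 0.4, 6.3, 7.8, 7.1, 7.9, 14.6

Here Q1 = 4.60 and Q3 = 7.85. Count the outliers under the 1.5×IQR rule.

IQR = 3.25; fences at 4.60 − 4.875 = -0.275 and 7.85 + 4.875 = 12.725.
Outside the cutoffs: 14.6.

1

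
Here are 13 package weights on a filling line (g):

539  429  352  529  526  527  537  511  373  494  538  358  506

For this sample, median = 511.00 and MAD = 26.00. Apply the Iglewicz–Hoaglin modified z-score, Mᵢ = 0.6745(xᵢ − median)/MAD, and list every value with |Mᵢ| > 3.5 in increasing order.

352, 358, 373

|Mᵢ| > 3.5 ⇔ |xᵢ − 511.00| > 3.5·26.00/0.6745 = 134.91.
So outliers lie outside [376.09, 645.91].
352: M = -4.12 → outlier.
358: M = -3.97 → outlier.
373: M = -3.58 → outlier.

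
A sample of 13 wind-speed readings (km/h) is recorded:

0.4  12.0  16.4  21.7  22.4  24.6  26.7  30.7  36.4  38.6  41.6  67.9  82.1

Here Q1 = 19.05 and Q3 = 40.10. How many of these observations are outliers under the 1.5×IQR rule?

IQR = 21.05; fences at 19.05 − 31.575 = -12.525 and 40.10 + 31.575 = 71.675.
Outside the cutoffs: 82.1.

1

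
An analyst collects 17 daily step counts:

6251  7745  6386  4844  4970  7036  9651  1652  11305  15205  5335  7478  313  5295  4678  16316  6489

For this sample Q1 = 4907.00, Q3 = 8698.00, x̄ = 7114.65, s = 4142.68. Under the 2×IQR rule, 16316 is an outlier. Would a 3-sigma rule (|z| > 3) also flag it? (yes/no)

no

z = (16316 − 7114.65) / 4142.68 = 2.22.
|z| = 2.22 ≤ 3.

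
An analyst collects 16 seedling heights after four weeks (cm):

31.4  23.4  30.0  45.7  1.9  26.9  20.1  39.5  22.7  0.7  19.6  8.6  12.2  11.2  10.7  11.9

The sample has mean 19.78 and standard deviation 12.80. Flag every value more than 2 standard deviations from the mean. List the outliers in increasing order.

Cutoffs at x̄ ± 2s: 19.78 ± 2·12.80 = [-5.82, 45.38].
45.7: z = 2.03, |z| > 2 → outlier.
Every other value lies within [-5.82, 45.38].

45.7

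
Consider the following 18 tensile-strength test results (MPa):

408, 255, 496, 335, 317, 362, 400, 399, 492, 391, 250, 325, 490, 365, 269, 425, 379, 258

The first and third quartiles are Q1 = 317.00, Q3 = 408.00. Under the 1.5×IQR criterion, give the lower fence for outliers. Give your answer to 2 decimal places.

180.50

IQR = Q3 − Q1 = 408.00 − 317.00 = 91.00.
Lower fence = Q1 − 1.5·IQR = 317.00 − 136.50 = 180.50.
Upper fence = Q3 + 1.5·IQR = 408.00 + 136.50 = 544.50.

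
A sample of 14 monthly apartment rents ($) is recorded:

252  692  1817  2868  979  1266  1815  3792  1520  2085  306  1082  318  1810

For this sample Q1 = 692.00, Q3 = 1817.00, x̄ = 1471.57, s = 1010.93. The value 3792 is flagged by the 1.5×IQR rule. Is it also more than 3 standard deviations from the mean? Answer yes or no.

z = (3792 − 1471.57) / 1010.93 = 2.30.
|z| = 2.30 ≤ 3.

no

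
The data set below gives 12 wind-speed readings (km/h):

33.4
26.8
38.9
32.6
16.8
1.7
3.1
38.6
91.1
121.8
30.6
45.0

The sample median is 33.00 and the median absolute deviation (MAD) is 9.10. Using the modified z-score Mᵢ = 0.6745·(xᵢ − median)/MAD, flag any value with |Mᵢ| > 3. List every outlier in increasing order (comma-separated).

|Mᵢ| > 3 ⇔ |xᵢ − 33.00| > 3·9.10/0.6745 = 40.47.
So outliers lie outside [-7.47, 73.47].
91.1: M = 4.31 → outlier.
121.8: M = 6.58 → outlier.

91.1, 121.8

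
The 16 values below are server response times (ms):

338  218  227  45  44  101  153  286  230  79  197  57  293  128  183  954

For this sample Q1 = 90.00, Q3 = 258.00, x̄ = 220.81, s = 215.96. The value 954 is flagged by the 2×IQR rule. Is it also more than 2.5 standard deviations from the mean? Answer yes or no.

yes

z = (954 − 220.81) / 215.96 = 3.40.
|z| = 3.40 > 2.5.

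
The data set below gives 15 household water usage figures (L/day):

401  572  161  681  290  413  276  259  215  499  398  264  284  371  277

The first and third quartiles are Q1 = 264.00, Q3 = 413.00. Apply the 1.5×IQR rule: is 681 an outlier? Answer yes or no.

yes

IQR = Q3 − Q1 = 413.00 − 264.00 = 149.00.
Lower fence = Q1 − 1.5·IQR = 264.00 − 223.50 = 40.50.
Upper fence = Q3 + 1.5·IQR = 413.00 + 223.50 = 636.50.
681 lies above the upper fence.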